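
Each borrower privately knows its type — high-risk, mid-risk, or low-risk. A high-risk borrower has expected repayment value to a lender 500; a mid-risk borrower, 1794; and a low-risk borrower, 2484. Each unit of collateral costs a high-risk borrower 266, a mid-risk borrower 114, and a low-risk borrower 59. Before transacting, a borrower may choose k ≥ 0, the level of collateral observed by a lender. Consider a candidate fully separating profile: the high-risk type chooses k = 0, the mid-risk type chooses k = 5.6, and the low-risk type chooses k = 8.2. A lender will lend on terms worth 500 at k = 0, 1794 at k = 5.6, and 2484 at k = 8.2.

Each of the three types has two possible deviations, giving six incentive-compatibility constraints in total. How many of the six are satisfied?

High-risk (own payoff 500): to k=5.6 gives 1794 − 266×5.6 = 304.4 → no gain ✓; to k=8.2 gives 2484 − 266×8.2 = 302.8 → no gain ✓.
Low-risk (own payoff 2484 − 59×8.2 = 2000.2): to k=0 gives 500 → no gain ✓; to k=5.6 gives 1794 − 59×5.6 = 1463.6 → no gain ✓.
Mid-risk (own payoff 1794 − 114×5.6 = 1155.6): to k=0 gives 500 → no gain ✓; to k=8.2 gives 2484 − 114×8.2 = 1549.2 → profitable ✗.
5 of the 6 constraints hold; not an equilibrium.

5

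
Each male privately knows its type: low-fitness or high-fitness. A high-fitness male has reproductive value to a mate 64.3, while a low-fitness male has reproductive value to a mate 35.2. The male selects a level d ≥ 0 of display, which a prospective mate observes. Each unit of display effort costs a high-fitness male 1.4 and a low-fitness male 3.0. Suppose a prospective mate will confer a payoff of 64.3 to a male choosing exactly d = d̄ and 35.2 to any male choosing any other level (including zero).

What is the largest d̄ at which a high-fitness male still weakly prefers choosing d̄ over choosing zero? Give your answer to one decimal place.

20.8

Choosing d̄ yields the high-fitness type 64.3 − 1.4·d̄; choosing zero yields 35.2.
The high-fitness type is indifferent at 64.3 − 1.4·d̄ = 35.2, i.e. d̄ = (64.3 − 35.2) / 1.4 ≈ 20.8.
For any d̄ above 20.8 the high-fitness type would rather pool at zero, so separation collapses.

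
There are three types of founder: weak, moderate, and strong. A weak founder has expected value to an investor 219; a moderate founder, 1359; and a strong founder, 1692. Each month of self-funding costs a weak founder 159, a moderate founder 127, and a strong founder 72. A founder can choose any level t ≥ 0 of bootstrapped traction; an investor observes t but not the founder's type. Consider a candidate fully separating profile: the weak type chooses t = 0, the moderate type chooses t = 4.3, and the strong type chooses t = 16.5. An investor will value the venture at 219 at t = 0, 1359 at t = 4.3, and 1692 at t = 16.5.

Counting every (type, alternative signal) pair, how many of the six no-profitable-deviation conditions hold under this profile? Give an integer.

4

Strong (own payoff 1692 − 72×16.5 = 504): to t=0 gives 219 → no gain ✓; to t=4.3 gives 1359 − 72×4.3 = 1049.4 → profitable ✗.
Moderate (own payoff 1359 − 127×4.3 = 812.9): to t=0 gives 219 → no gain ✓; to t=16.5 gives 1692 − 127×16.5 = -403.5 → no gain ✓.
Weak (own payoff 219): to t=4.3 gives 1359 − 159×4.3 = 675.3 → profitable ✗; to t=16.5 gives 1692 − 159×16.5 = -931.5 → no gain ✓.
4 of the 6 constraints hold; not an equilibrium.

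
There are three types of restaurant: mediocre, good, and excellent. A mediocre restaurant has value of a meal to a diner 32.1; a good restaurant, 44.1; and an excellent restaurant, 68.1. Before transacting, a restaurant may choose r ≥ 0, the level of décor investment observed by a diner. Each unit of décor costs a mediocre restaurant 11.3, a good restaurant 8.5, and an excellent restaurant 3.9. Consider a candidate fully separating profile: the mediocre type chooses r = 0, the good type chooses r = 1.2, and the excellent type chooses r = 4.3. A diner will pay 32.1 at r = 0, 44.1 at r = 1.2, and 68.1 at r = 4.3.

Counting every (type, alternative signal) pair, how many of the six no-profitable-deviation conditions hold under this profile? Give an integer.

6

Excellent (own payoff 68.1 − 3.9×4.3 = 51.33): to r=0 gives 32.1 → no gain ✓; to r=1.2 gives 44.1 − 3.9×1.2 = 39.42 → no gain ✓.
Good (own payoff 44.1 − 8.5×1.2 = 33.9): to r=0 gives 32.1 → no gain ✓; to r=4.3 gives 68.1 − 8.5×4.3 = 31.55 → no gain ✓.
Mediocre (own payoff 32.1): to r=1.2 gives 44.1 − 11.3×1.2 = 30.54 → no gain ✓; to r=4.3 gives 68.1 − 11.3×4.3 = 19.51 → no gain ✓.
6 of the 6 constraints hold; this profile is a separating equilibrium.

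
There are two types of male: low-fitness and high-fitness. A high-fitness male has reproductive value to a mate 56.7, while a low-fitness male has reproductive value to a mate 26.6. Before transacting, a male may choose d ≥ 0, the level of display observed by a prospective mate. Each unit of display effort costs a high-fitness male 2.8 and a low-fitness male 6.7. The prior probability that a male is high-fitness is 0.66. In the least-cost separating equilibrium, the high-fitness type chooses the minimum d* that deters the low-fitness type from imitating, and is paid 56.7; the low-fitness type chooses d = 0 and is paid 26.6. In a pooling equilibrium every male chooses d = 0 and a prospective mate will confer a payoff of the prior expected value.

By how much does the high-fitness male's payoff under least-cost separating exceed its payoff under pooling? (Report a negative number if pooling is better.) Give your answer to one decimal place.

Least-cost separating signal: d* solves 26.6 = 56.7 − 6.7·d*, so d* = (56.7 − 26.6)/6.7 ≈ 4.4925.
High-fitness type's separating payoff: 56.7 − 2.8 × d* = 56.7 − 2.8 × (56.7 − 26.6)/6.7 = 56.7 − 84.28/6.7 ≈ 44.121.
Pooling payoff: 0.66 × 56.7 + 0.34 × 26.6 = 46.466.
Difference: 44.121 − 46.466 = -2.345, i.e. -2.3 to one decimal place.
The high-fitness type would prefer the pooling outcome.

-2.3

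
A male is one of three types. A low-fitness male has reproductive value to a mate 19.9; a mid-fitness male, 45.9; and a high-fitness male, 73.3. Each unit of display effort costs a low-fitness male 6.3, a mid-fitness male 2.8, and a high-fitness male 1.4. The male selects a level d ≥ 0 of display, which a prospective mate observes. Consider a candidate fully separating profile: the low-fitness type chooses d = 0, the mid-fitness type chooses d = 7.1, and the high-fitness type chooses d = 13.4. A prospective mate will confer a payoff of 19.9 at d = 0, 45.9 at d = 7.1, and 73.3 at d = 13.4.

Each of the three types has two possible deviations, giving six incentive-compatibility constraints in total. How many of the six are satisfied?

Low-fitness (own payoff 19.9): to d=7.1 gives 45.9 − 6.3×7.1 = 1.17 → no gain ✓; to d=13.4 gives 73.3 − 6.3×13.4 = -11.12 → no gain ✓.
High-fitness (own payoff 73.3 − 1.4×13.4 = 54.54): to d=0 gives 19.9 → no gain ✓; to d=7.1 gives 45.9 − 1.4×7.1 = 35.96 → no gain ✓.
Mid-fitness (own payoff 45.9 − 2.8×7.1 = 26.02): to d=0 gives 19.9 → no gain ✓; to d=13.4 gives 73.3 − 2.8×13.4 = 35.78 → profitable ✗.
5 of the 6 constraints hold; not an equilibrium.

5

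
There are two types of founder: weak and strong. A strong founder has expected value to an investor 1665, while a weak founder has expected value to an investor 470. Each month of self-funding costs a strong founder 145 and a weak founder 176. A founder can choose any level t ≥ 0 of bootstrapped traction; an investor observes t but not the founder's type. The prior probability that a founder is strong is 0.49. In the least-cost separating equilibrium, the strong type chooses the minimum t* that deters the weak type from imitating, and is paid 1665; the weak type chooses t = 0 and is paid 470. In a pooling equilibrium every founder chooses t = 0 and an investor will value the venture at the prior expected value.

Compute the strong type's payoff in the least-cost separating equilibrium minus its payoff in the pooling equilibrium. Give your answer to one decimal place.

Least-cost separating signal: t* solves 470 = 1665 − 176·t*, so t* = (1665 − 470)/176 ≈ 6.7898.
Strong type's separating payoff: 1665 − 145 × t* = 1665 − 145 × (1665 − 470)/176 = 1665 − 173275/176 ≈ 680.483.
Pooling payoff: 0.49 × 1665 + 0.51 × 470 = 1055.55.
Difference: 680.483 − 1055.55 = -375.067, i.e. -375.1 to one decimal place.
The strong type would prefer the pooling outcome.

-375.1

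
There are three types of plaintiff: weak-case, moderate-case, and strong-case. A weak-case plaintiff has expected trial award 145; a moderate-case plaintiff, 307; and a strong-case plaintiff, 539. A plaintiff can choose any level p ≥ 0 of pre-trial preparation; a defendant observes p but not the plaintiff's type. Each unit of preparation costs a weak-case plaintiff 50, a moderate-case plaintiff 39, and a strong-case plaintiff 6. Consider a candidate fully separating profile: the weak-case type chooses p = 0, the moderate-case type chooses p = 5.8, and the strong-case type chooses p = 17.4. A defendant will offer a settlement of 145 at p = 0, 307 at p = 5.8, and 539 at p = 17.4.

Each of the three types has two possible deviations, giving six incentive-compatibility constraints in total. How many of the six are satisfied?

Moderate-case (own payoff 307 − 39×5.8 = 80.8): to p=0 gives 145 → profitable ✗; to p=17.4 gives 539 − 39×17.4 = -139.6 → no gain ✓.
Strong-case (own payoff 539 − 6×17.4 = 434.6): to p=0 gives 145 → no gain ✓; to p=5.8 gives 307 − 6×5.8 = 272.2 → no gain ✓.
Weak-case (own payoff 145): to p=5.8 gives 307 − 50×5.8 = 17 → no gain ✓; to p=17.4 gives 539 − 50×17.4 = -331 → no gain ✓.
5 of the 6 constraints hold; not an equilibrium.

5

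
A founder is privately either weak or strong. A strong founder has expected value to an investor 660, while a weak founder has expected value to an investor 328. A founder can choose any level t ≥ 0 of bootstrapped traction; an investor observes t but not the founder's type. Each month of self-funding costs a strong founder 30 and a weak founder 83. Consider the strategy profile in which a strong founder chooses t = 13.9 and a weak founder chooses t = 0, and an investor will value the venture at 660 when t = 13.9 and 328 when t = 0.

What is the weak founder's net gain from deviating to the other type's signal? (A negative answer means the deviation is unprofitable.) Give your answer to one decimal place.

Playing t = 0 the weak founder receives 328.
Deviating to t = 13.9 brings payment 660 at cost 83 × 13.9 = 1153.7, netting -493.7.
Gain from deviating: -493.7 − 328 = -821.7.
The gain is negative, so the weak type's incentive-compatibility constraint is satisfied.

-821.7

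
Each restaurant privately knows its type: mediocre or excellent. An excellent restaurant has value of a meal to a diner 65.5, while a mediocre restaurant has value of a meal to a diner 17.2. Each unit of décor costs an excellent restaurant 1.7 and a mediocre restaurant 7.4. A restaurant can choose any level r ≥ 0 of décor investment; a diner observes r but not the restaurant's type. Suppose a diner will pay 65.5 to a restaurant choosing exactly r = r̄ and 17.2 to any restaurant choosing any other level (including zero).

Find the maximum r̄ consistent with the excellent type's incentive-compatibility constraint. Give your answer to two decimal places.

Choosing r̄ yields the excellent type 65.5 − 1.7·r̄; choosing zero yields 17.2.
The excellent type is indifferent at 65.5 − 1.7·r̄ = 17.2, i.e. r̄ = (65.5 − 17.2) / 1.7 ≈ 28.41.
For any r̄ above 28.41 the excellent type would rather pool at zero, so separation collapses.

28.41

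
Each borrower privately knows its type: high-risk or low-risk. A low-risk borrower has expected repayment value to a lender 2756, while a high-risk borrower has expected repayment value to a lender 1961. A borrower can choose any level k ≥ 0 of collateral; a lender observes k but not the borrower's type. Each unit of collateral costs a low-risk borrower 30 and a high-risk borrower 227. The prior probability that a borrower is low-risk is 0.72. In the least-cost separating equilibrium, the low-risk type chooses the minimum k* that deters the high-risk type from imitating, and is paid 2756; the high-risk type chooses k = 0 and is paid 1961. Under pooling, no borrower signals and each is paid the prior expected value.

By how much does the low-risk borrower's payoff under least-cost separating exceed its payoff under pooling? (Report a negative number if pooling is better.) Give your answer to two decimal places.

Least-cost separating signal: k* solves 1961 = 2756 − 227·k*, so k* = (2756 − 1961)/227 ≈ 3.5022.
Low-risk type's separating payoff: 2756 − 30 × k* = 2756 − 30 × (2756 − 1961)/227 = 2756 − 23850/227 ≈ 2650.9339.
Pooling payoff: 0.72 × 2756 + 0.28 × 1961 = 2533.4.
Difference: 2650.9339 − 2533.4 = 117.5339, i.e. 117.53 to two decimal places.
The low-risk type prefers to separate.

117.53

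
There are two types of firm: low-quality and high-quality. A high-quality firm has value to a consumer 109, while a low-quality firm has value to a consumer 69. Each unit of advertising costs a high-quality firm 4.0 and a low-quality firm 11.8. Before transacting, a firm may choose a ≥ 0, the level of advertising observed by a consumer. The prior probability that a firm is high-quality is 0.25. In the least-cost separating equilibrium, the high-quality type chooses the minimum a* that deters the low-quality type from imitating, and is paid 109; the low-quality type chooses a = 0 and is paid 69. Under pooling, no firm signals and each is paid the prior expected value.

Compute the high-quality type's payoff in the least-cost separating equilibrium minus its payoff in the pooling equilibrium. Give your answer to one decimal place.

16.4

Least-cost separating signal: a* solves 69 = 109 − 11.8·a*, so a* = (109 − 69)/11.8 ≈ 3.3898.
High-quality type's separating payoff: 109 − 4.0 × a* = 109 − 4.0 × (109 − 69)/11.8 = 109 − 160/11.8 ≈ 95.441.
Pooling payoff: 0.25 × 109 + 0.75 × 69 = 79.
Difference: 95.441 − 79 = 16.441, i.e. 16.4 to one decimal place.
The high-quality type prefers to separate.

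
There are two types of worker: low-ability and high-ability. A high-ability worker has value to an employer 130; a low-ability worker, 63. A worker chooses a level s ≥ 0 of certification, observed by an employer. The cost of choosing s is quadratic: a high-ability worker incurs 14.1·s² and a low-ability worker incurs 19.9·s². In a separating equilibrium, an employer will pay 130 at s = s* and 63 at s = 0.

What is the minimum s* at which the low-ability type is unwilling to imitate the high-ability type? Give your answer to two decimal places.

1.83

The low-ability type at s = 0 receives 63; imitating at s* yields 130 − 19.9·s*².
Indifference: 63 = 130 − 19.9·s*², so s*² = (130 − 63) / 19.9 ≈ 3.3668.
s* = √3.3668 ≈ 1.83.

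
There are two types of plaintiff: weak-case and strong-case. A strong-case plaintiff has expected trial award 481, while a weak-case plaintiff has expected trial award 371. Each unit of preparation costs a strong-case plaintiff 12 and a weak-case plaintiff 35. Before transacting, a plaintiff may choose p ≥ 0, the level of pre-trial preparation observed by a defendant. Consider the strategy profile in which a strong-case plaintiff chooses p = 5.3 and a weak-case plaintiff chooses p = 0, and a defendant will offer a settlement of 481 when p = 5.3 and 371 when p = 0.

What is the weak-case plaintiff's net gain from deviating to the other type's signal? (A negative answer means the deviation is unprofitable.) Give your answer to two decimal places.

-75.50

Playing p = 0 the weak-case plaintiff receives 371.
Deviating to p = 5.3 brings payment 481 at cost 35 × 5.3 = 185.5, netting 295.5.
Gain from deviating: 295.5 − 371 = -75.50.
The gain is negative, so the weak-case type's incentive-compatibility constraint is satisfied.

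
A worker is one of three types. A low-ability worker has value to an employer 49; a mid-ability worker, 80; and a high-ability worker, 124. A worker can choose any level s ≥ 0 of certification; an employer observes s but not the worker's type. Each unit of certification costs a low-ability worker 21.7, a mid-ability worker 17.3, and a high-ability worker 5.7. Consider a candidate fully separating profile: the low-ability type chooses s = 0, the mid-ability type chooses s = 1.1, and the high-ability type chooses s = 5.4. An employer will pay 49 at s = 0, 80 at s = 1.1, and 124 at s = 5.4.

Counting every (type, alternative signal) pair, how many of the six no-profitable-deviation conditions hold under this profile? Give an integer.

5

High-ability (own payoff 124 − 5.7×5.4 = 93.22): to s=0 gives 49 → no gain ✓; to s=1.1 gives 80 − 5.7×1.1 = 73.73 → no gain ✓.
Low-ability (own payoff 49): to s=1.1 gives 80 − 21.7×1.1 = 56.13 → profitable ✗; to s=5.4 gives 124 − 21.7×5.4 = 6.82 → no gain ✓.
Mid-ability (own payoff 80 − 17.3×1.1 = 60.97): to s=0 gives 49 → no gain ✓; to s=5.4 gives 124 − 17.3×5.4 = 30.58 → no gain ✓.
5 of the 6 constraints hold; not an equilibrium.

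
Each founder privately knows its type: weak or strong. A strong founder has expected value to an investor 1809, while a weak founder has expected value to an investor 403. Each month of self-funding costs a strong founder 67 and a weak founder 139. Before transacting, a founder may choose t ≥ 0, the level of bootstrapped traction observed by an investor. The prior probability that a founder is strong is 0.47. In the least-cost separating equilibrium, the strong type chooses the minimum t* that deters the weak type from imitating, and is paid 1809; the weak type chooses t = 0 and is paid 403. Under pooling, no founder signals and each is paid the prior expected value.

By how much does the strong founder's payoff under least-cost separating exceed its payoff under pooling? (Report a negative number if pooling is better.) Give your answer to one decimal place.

Least-cost separating signal: t* solves 403 = 1809 − 139·t*, so t* = (1809 − 403)/139 ≈ 10.1151.
Strong type's separating payoff: 1809 − 67 × t* = 1809 − 67 × (1809 − 403)/139 = 1809 − 94202/139 ≈ 1131.288.
Pooling payoff: 0.47 × 1809 + 0.53 × 403 = 1063.82.
Difference: 1131.288 − 1063.82 = 67.468, i.e. 67.5 to one decimal place.
The strong type prefers to separate.

67.5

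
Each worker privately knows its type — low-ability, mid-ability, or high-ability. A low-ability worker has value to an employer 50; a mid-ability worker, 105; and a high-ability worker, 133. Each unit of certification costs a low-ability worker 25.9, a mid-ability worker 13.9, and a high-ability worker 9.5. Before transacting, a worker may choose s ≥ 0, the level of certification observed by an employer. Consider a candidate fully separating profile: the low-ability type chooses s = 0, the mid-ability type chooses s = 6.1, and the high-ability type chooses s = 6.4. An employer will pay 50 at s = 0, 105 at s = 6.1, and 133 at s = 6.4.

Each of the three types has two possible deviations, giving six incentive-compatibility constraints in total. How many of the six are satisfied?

Low-ability (own payoff 50): to s=6.1 gives 105 − 25.9×6.1 = -52.99 → no gain ✓; to s=6.4 gives 133 − 25.9×6.4 = -32.76 → no gain ✓.
High-ability (own payoff 133 − 9.5×6.4 = 72.2): to s=0 gives 50 → no gain ✓; to s=6.1 gives 105 − 9.5×6.1 = 47.05 → no gain ✓.
Mid-ability (own payoff 105 − 13.9×6.1 = 20.21): to s=0 gives 50 → profitable ✗; to s=6.4 gives 133 − 13.9×6.4 = 44.04 → profitable ✗.
4 of the 6 constraints hold; not an equilibrium.

4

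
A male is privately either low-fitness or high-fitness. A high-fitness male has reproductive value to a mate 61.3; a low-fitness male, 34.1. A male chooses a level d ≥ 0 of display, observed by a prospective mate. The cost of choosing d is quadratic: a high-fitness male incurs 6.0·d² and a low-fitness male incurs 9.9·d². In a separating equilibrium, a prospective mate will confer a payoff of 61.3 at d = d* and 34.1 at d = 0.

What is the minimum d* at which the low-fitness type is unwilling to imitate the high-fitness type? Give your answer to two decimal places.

The low-fitness type at d = 0 receives 34.1; imitating at d* yields 61.3 − 9.9·d*².
Indifference: 34.1 = 61.3 − 9.9·d*², so d*² = (61.3 − 34.1) / 9.9 ≈ 2.7475.
d* = √2.7475 ≈ 1.66.

1.66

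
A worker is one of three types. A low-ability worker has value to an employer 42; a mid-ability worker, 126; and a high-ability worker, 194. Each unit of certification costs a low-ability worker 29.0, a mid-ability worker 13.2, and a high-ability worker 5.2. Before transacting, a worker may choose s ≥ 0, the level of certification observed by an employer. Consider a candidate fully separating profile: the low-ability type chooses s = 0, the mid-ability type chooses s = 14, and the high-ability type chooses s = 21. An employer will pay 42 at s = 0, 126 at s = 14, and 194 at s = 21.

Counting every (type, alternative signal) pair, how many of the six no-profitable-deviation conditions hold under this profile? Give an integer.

5

Mid-ability (own payoff 126 − 13.2×14 = -58.8): to s=0 gives 42 → profitable ✗; to s=21 gives 194 − 13.2×21 = -83.2 → no gain ✓.
High-ability (own payoff 194 − 5.2×21 = 84.8): to s=0 gives 42 → no gain ✓; to s=14 gives 126 − 5.2×14 = 53.2 → no gain ✓.
Low-ability (own payoff 42): to s=14 gives 126 − 29.0×14 = -280 → no gain ✓; to s=21 gives 194 − 29.0×21 = -415 → no gain ✓.
5 of the 6 constraints hold; not an equilibrium.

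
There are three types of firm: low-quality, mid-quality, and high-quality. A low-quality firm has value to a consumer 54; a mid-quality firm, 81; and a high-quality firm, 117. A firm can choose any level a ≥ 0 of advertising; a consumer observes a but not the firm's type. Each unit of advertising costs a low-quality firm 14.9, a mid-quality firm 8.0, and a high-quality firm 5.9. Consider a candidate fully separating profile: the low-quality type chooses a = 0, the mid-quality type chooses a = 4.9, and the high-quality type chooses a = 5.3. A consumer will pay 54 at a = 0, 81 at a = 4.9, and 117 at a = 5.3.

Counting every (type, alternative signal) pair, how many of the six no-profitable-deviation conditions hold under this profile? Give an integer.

High-quality (own payoff 117 − 5.9×5.3 = 85.73): to a=0 gives 54 → no gain ✓; to a=4.9 gives 81 − 5.9×4.9 = 52.09 → no gain ✓.
Mid-quality (own payoff 81 − 8.0×4.9 = 41.8): to a=0 gives 54 → profitable ✗; to a=5.3 gives 117 − 8.0×5.3 = 74.6 → profitable ✗.
Low-quality (own payoff 54): to a=4.9 gives 81 − 14.9×4.9 = 7.99 → no gain ✓; to a=5.3 gives 117 − 14.9×5.3 = 38.03 → no gain ✓.
4 of the 6 constraints hold; not an equilibrium.

4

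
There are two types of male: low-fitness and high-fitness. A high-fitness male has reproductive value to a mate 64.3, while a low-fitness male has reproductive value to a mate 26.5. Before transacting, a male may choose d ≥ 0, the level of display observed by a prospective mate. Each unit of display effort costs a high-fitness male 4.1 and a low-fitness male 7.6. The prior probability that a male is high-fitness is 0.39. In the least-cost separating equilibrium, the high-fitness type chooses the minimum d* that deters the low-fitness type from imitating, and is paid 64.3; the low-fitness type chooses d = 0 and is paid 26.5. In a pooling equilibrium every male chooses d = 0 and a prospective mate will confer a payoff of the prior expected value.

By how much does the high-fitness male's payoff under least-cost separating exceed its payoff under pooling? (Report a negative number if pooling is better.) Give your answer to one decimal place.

2.7

Least-cost separating signal: d* solves 26.5 = 64.3 − 7.6·d*, so d* = (64.3 − 26.5)/7.6 ≈ 4.9737.
High-fitness type's separating payoff: 64.3 − 4.1 × d* = 64.3 − 4.1 × (64.3 − 26.5)/7.6 = 64.3 − 154.98/7.6 ≈ 43.908.
Pooling payoff: 0.39 × 64.3 + 0.61 × 26.5 = 41.242.
Difference: 43.908 − 41.242 = 2.666, i.e. 2.7 to one decimal place.
The high-fitness type prefers to separate.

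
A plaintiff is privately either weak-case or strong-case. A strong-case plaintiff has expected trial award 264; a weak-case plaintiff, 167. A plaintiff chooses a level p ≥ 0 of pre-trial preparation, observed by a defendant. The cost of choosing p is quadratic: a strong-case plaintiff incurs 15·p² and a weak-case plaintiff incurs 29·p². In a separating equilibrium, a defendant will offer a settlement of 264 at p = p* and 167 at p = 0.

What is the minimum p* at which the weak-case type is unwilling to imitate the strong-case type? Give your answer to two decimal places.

The weak-case type at p = 0 receives 167; imitating at p* yields 264 − 29·p*².
Indifference: 167 = 264 − 29·p*², so p*² = (264 − 167) / 29 ≈ 3.3448.
p* = √3.3448 ≈ 1.83.

1.83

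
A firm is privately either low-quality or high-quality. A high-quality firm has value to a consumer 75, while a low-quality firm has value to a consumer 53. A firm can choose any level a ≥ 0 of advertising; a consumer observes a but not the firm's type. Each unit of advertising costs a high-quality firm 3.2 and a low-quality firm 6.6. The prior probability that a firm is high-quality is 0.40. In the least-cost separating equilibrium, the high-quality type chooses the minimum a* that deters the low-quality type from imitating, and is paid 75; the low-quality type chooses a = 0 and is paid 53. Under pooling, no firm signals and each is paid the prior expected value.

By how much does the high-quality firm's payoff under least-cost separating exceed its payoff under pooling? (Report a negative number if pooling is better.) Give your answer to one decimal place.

2.5

Least-cost separating signal: a* solves 53 = 75 − 6.6·a*, so a* = (75 − 53)/6.6 ≈ 3.3333.
High-quality type's separating payoff: 75 − 3.2 × a* = 75 − 3.2 × (75 − 53)/6.6 = 75 − 70.4/6.6 ≈ 64.333.
Pooling payoff: 0.40 × 75 + 0.60 × 53 = 61.8.
Difference: 64.333 − 61.8 = 2.533, i.e. 2.5 to one decimal place.
The high-quality type prefers to separate.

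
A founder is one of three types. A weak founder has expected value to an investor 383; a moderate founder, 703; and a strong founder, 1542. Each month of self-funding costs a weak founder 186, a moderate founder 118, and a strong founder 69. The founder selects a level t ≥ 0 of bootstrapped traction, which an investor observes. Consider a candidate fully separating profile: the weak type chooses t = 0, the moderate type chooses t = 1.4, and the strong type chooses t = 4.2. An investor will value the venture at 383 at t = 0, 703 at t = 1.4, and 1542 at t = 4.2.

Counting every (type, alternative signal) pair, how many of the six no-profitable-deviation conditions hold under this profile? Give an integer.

Moderate (own payoff 703 − 118×1.4 = 537.8): to t=0 gives 383 → no gain ✓; to t=4.2 gives 1542 − 118×4.2 = 1046.4 → profitable ✗.
Weak (own payoff 383): to t=1.4 gives 703 − 186×1.4 = 442.6 → profitable ✗; to t=4.2 gives 1542 − 186×4.2 = 760.8 → profitable ✗.
Strong (own payoff 1542 − 69×4.2 = 1252.2): to t=0 gives 383 → no gain ✓; to t=1.4 gives 703 − 69×1.4 = 606.4 → no gain ✓.
3 of the 6 constraints hold; not an equilibrium.

3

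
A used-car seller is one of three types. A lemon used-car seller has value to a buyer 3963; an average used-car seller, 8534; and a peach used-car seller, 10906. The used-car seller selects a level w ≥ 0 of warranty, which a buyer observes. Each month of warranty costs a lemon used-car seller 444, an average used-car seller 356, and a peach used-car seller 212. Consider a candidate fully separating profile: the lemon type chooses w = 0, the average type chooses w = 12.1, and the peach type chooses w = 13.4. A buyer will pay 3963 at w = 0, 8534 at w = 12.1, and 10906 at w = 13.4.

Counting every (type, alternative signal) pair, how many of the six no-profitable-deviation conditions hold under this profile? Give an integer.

4

Peach (own payoff 10906 − 212×13.4 = 8065.2): to w=0 gives 3963 → no gain ✓; to w=12.1 gives 8534 − 212×12.1 = 5968.8 → no gain ✓.
Average (own payoff 8534 − 356×12.1 = 4226.4): to w=0 gives 3963 → no gain ✓; to w=13.4 gives 10906 − 356×13.4 = 6135.6 → profitable ✗.
Lemon (own payoff 3963): to w=12.1 gives 8534 − 444×12.1 = 3161.6 → no gain ✓; to w=13.4 gives 10906 − 444×13.4 = 4956.4 → profitable ✗.
4 of the 6 constraints hold; not an equilibrium.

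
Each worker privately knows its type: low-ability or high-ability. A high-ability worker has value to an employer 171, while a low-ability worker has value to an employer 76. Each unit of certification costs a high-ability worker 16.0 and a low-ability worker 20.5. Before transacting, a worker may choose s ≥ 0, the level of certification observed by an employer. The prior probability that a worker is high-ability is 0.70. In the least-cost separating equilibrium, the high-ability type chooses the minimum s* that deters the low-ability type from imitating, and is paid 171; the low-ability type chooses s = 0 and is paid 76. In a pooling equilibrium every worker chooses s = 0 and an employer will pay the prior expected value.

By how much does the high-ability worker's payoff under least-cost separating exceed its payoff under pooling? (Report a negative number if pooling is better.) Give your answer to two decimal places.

-45.65

Least-cost separating signal: s* solves 76 = 171 − 20.5·s*, so s* = (171 − 76)/20.5 ≈ 4.6341.
High-ability type's separating payoff: 171 − 16.0 × s* = 171 − 16.0 × (171 − 76)/20.5 = 171 − 1520/20.5 ≈ 96.8537.
Pooling payoff: 0.70 × 171 + 0.30 × 76 = 142.5.
Difference: 96.8537 − 142.5 = -45.6463, i.e. -45.65 to two decimal places.
The high-ability type would prefer the pooling outcome.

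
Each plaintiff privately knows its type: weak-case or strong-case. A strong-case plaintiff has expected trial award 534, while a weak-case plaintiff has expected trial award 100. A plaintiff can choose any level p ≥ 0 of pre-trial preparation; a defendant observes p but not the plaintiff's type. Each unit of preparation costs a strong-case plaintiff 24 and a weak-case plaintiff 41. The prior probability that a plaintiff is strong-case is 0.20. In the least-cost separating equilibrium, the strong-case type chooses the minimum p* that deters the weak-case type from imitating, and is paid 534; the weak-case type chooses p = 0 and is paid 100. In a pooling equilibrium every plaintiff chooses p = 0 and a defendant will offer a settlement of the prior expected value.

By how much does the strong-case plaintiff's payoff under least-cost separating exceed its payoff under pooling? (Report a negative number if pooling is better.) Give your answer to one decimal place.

Least-cost separating signal: p* solves 100 = 534 − 41·p*, so p* = (534 − 100)/41 ≈ 10.5854.
Strong-case type's separating payoff: 534 − 24 × p* = 534 − 24 × (534 − 100)/41 = 534 − 10416/41 ≈ 279.951.
Pooling payoff: 0.20 × 534 + 0.80 × 100 = 186.8.
Difference: 279.951 − 186.8 = 93.151, i.e. 93.2 to one decimal place.
The strong-case type prefers to separate.

93.2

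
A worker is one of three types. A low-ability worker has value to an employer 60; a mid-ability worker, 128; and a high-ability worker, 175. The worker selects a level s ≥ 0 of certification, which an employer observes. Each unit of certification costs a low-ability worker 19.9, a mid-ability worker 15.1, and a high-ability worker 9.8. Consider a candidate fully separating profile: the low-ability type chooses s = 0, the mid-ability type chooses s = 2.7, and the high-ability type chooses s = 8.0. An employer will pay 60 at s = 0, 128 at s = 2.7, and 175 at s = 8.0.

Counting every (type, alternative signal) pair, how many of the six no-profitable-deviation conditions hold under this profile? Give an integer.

Mid-ability (own payoff 128 − 15.1×2.7 = 87.23): to s=0 gives 60 → no gain ✓; to s=8.0 gives 175 − 15.1×8.0 = 54.2 → no gain ✓.
High-ability (own payoff 175 − 9.8×8.0 = 96.6): to s=0 gives 60 → no gain ✓; to s=2.7 gives 128 − 9.8×2.7 = 101.54 → profitable ✗.
Low-ability (own payoff 60): to s=2.7 gives 128 − 19.9×2.7 = 74.27 → profitable ✗; to s=8.0 gives 175 − 19.9×8.0 = 15.8 → no gain ✓.
4 of the 6 constraints hold; not an equilibrium.

4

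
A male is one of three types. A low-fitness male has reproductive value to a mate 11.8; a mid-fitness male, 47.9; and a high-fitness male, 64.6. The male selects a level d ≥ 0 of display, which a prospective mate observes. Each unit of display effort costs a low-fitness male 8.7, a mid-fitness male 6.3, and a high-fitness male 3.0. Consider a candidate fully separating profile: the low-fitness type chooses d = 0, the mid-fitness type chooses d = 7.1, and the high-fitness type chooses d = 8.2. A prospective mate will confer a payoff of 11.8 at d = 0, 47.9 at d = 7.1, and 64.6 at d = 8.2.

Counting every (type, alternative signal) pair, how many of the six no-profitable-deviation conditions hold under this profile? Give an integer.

Mid-fitness (own payoff 47.9 − 6.3×7.1 = 3.17): to d=0 gives 11.8 → profitable ✗; to d=8.2 gives 64.6 − 6.3×8.2 = 12.94 → profitable ✗.
High-fitness (own payoff 64.6 − 3.0×8.2 = 40): to d=0 gives 11.8 → no gain ✓; to d=7.1 gives 47.9 − 3.0×7.1 = 26.6 → no gain ✓.
Low-fitness (own payoff 11.8): to d=7.1 gives 47.9 − 8.7×7.1 = -13.87 → no gain ✓; to d=8.2 gives 64.6 − 8.7×8.2 = -6.74 → no gain ✓.
4 of the 6 constraints hold; not an equilibrium.

4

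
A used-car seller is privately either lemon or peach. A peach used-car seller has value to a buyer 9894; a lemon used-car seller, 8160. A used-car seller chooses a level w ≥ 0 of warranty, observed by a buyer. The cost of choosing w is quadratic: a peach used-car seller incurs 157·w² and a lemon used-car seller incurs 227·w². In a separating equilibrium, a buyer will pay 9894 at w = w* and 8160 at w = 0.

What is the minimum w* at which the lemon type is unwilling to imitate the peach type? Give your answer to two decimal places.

The lemon type at w = 0 receives 8160; imitating at w* yields 9894 − 227·w*².
Indifference: 8160 = 9894 − 227·w*², so w*² = (9894 − 8160) / 227 ≈ 7.6388.
w* = √7.6388 ≈ 2.76.

2.76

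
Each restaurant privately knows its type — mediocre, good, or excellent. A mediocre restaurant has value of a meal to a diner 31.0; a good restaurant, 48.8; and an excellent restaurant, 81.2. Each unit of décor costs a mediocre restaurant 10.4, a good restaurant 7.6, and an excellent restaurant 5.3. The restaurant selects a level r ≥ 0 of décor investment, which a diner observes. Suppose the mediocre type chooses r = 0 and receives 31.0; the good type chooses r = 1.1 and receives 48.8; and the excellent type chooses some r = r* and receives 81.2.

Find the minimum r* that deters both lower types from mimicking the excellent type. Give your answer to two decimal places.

Mediocre type (on-path payoff 31.0) won't mimic when 31.0 ≥ 81.2 − 10.4·r*, i.e. r* ≥ 4.83.
Good type (on-path payoff 48.8 − 7.6×1.1 = 40.44) won't mimic when 40.44 ≥ 81.2 − 7.6·r*, i.e. r* ≥ 5.36.
Both must hold, so r* = max(4.83, 5.36) = 5.36. The good type's constraint binds.

5.36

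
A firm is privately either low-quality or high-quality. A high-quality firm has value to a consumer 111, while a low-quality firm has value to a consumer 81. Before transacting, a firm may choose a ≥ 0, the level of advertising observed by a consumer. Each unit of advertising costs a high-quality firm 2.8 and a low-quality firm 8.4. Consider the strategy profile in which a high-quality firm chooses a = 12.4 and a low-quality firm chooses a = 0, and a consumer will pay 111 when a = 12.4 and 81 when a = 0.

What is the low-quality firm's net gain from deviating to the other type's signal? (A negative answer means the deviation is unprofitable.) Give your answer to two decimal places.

Playing a = 0 the low-quality firm receives 81.
Deviating to a = 12.4 brings payment 111 at cost 8.4 × 12.4 = 104.16, netting 6.84.
Gain from deviating: 6.84 − 81 = -74.16.
The gain is negative, so the low-quality type's incentive-compatibility constraint is satisfied.

-74.16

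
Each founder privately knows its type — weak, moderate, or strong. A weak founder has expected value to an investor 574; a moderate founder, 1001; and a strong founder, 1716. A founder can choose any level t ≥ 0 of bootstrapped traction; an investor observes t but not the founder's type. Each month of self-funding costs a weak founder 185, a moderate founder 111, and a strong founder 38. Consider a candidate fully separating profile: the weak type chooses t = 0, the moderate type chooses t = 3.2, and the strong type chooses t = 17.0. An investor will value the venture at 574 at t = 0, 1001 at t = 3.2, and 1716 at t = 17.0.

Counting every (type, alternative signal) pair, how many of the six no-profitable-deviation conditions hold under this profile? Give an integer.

6

Weak (own payoff 574): to t=3.2 gives 1001 − 185×3.2 = 409 → no gain ✓; to t=17.0 gives 1716 − 185×17.0 = -1429 → no gain ✓.
Strong (own payoff 1716 − 38×17.0 = 1070): to t=0 gives 574 → no gain ✓; to t=3.2 gives 1001 − 38×3.2 = 879.4 → no gain ✓.
Moderate (own payoff 1001 − 111×3.2 = 645.8): to t=0 gives 574 → no gain ✓; to t=17.0 gives 1716 − 111×17.0 = -171 → no gain ✓.
6 of the 6 constraints hold; this profile is a separating equilibrium.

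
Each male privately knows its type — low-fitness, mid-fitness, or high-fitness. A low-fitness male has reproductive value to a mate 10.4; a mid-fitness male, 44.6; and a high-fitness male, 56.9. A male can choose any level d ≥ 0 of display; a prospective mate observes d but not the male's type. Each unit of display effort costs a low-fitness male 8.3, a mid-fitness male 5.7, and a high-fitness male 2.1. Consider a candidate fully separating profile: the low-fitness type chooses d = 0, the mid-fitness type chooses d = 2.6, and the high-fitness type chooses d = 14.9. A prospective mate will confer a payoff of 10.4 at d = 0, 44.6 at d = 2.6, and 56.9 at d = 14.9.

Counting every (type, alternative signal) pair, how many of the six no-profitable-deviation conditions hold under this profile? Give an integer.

4

Mid-fitness (own payoff 44.6 − 5.7×2.6 = 29.78): to d=0 gives 10.4 → no gain ✓; to d=14.9 gives 56.9 − 5.7×14.9 = -28.03 → no gain ✓.
High-fitness (own payoff 56.9 − 2.1×14.9 = 25.61): to d=0 gives 10.4 → no gain ✓; to d=2.6 gives 44.6 − 2.1×2.6 = 39.14 → profitable ✗.
Low-fitness (own payoff 10.4): to d=2.6 gives 44.6 − 8.3×2.6 = 23.02 → profitable ✗; to d=14.9 gives 56.9 − 8.3×14.9 = -66.77 → no gain ✓.
4 of the 6 constraints hold; not an equilibrium.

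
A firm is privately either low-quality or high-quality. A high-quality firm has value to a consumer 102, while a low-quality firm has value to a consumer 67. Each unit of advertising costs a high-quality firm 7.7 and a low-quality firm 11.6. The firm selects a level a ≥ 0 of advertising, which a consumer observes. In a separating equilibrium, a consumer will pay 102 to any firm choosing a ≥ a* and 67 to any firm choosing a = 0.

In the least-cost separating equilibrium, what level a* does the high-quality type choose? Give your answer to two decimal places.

3.02

A low-quality firm choosing a = 0 receives 67.
Imitating at a* instead would pay 102 at cost 11.6·a*, netting 102 − 11.6·a*.
Indifference: 67 = 102 − 11.6·a*, so a* = (102 − 67) / 11.6 ≈ 3.02.
This is the low-quality type's binding incentive-compatibility constraint; any a ≥ 3.02 sustains separation on that side.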